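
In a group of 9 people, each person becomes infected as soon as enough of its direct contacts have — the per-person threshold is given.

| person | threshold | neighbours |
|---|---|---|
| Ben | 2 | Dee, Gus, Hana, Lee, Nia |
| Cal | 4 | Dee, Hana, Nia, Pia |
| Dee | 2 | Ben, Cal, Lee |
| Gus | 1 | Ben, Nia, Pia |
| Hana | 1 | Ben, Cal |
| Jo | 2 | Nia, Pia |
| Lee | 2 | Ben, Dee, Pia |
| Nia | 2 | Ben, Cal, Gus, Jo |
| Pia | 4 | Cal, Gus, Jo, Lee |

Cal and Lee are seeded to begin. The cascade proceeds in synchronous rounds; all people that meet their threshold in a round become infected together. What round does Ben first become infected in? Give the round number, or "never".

3

Round 1 — Cal, Lee become infected (initial).
Round 2 — checking thresholds:
  Ben: 1 of 5 neighbours < 2, holds.
  Dee: 2 of 3 neighbours ≥ 2, becomes infected.
  Hana: 1 of 2 neighbours ≥ 1, becomes infected.
  Nia: 1 of 4 neighbours < 2, holds.
  Pia: 2 of 4 neighbours < 4, holds.
Round 3 — checking thresholds:
  Ben: 3 of 5 neighbours ≥ 2, becomes infected.
  Nia: 1 of 4 neighbours < 2, holds.
  Pia: 2 of 4 neighbours < 4, holds.
Round 4 — checking thresholds:
  Gus: 1 of 3 neighbours ≥ 1, becomes infected.
  Nia: 2 of 4 neighbours ≥ 2, becomes infected.
  Pia: 2 of 4 neighbours < 4, holds.
Round 5 — no new infections; cascade stops.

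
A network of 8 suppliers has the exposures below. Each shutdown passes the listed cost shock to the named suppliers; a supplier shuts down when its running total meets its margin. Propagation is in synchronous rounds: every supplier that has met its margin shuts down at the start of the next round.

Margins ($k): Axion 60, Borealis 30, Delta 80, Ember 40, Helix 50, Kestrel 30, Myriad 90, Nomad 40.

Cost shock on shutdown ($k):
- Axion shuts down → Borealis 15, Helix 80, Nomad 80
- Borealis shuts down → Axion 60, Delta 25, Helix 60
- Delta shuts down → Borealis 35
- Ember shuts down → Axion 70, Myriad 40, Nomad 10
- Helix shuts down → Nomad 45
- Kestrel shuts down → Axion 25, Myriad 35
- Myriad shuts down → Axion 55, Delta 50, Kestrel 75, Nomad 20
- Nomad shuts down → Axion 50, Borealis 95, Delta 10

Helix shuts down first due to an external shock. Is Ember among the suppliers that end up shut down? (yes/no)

no

Round 1 — Helix shuts down (initial).
  Nomad: +45 → 45 ≥ 40
Round 2 — Nomad shuts down.
  Axion: +50 → 50 < 60
  Borealis: +95 → 95 ≥ 30
  Delta: +10 → 10 < 80
Round 3 — Borealis shuts down.
  Axion: +60 → 110 ≥ 60
  Delta: +25 → 35 < 80
Round 4 — Axion shuts down.
No further shutdowns.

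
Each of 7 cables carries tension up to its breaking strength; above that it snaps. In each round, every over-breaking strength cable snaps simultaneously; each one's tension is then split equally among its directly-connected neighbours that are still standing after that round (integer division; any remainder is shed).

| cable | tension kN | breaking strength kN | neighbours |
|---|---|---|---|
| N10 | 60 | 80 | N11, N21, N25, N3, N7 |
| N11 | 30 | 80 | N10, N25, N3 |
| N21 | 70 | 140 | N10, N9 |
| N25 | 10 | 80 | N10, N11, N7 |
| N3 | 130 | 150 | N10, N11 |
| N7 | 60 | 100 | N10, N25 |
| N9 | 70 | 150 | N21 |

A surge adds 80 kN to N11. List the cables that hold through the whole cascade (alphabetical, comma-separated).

Round 1 — N11 at 110 > 80. N11 snaps.
  N11 sheds 110 kN to N10, N25, N3: 36 each (2 lost).
    N10: 60+36 = 96 > 80
    N25: 10+36 = 46 ≤ 80
    N3: 130+36 = 166 > 150
Round 2 — N10, N3 snap.
  N10 sheds 96 kN to N21, N25, N7: 32 each.
    N21: 70+32 = 102 ≤ 140
    N25: 46+32 = 78 ≤ 80
    N7: 60+32 = 92 ≤ 100
  N3 sheds 166 kN: no online neighbours, lost.
No further breaks.

N21, N25, N7, N9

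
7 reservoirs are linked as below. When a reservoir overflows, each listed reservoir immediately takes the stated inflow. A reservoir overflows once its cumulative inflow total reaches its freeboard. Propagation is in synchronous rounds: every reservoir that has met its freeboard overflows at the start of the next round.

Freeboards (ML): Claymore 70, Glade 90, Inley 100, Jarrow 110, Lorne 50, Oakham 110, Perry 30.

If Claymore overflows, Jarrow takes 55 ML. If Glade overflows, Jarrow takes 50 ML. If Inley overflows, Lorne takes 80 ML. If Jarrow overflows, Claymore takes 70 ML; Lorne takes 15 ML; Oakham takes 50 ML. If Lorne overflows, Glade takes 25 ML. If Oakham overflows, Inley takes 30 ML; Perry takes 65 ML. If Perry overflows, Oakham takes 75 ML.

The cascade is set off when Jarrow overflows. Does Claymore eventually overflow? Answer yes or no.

Round 1 — Jarrow overflows (initial).
  Claymore: +70 → 70 ≥ 70
  Lorne: +15 → 15 < 50
  Oakham: +50 → 50 < 110
Round 2 — Claymore overflows.
No further overflows.

yes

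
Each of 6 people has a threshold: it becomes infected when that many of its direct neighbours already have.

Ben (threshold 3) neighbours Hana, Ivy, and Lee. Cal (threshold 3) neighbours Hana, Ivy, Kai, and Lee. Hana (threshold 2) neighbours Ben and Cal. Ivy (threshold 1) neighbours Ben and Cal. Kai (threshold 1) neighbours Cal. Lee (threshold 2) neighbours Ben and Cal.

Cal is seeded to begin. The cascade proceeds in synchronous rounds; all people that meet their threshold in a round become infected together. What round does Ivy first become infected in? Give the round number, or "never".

2

Round 1 — Cal becomes infected (initial).
Round 2 — checking thresholds:
  Hana: 1 of 2 neighbours < 2, below threshold.
  Ivy: 1 of 2 neighbours ≥ 1, becomes infected.
  Kai: 1 of 1 neighbours ≥ 1, becomes infected.
  Lee: 1 of 2 neighbours < 2, below threshold.
Round 3 — no new infections; cascade stops.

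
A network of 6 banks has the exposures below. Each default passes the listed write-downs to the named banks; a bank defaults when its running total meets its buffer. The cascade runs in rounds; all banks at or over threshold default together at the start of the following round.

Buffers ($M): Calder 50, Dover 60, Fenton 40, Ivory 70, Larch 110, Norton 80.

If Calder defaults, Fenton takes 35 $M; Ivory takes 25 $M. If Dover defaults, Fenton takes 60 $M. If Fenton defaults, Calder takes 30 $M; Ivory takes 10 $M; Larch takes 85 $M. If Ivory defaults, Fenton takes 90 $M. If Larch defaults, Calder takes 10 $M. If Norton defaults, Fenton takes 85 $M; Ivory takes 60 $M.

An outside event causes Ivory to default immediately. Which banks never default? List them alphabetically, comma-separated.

Round 1 — Ivory defaults (initial).
  Fenton: +90 → 90 ≥ 40
Round 2 — Fenton defaults.
  Calder: +30 → 30 < 50
  Larch: +85 → 85 < 110
No further defaults.

Calder, Dover, Larch, Norton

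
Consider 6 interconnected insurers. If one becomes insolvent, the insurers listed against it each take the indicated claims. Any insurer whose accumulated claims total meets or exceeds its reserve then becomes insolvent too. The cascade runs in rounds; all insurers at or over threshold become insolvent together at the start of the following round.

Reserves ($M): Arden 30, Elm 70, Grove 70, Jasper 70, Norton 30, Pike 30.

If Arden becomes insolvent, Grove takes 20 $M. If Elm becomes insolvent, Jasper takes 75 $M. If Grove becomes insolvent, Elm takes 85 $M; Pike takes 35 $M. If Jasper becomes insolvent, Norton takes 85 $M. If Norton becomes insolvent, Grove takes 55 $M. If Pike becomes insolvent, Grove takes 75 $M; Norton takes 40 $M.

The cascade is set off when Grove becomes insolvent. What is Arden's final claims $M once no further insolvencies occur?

Round 1 — Grove becomes insolvent (initial).
  Elm: +85 → 85 ≥ 70
  Pike: +35 → 35 ≥ 30
Round 2 — Elm, Pike become insolvent.
  Jasper: +75 → 75 ≥ 70
  Norton: +40 → 40 ≥ 30
Round 3 — Jasper, Norton become insolvent.
No further insolvencies.

0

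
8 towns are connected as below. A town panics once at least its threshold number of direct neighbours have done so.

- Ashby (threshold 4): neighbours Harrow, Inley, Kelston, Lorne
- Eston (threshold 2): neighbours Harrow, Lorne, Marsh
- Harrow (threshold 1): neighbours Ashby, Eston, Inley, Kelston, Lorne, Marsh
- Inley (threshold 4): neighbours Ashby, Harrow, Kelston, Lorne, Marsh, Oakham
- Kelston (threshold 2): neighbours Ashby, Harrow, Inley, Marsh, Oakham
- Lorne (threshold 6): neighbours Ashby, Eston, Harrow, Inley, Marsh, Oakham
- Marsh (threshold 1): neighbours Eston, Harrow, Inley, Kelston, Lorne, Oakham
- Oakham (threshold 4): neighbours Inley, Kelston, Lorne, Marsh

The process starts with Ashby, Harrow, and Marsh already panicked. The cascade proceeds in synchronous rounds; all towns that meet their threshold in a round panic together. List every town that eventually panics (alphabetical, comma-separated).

Round 1 — Ashby, Harrow, Marsh panic (initial).
Round 2 — checking thresholds:
  Eston: 2 of 3 neighbours ≥ 2, panics.
  Inley: 3 of 6 neighbours < 4, below threshold.
  Kelston: 3 of 5 neighbours ≥ 2, panics.
  Lorne: 3 of 6 neighbours < 6, below threshold.
  Oakham: 1 of 4 neighbours < 4, below threshold.
Round 3 — checking thresholds:
  Inley: 4 of 6 neighbours ≥ 4, panics.
  Lorne: 4 of 6 neighbours < 6, below threshold.
  Oakham: 2 of 4 neighbours < 4, below threshold.
Round 4 — no new panics; cascade stops.

Ashby, Eston, Harrow, Inley, Kelston, Marsh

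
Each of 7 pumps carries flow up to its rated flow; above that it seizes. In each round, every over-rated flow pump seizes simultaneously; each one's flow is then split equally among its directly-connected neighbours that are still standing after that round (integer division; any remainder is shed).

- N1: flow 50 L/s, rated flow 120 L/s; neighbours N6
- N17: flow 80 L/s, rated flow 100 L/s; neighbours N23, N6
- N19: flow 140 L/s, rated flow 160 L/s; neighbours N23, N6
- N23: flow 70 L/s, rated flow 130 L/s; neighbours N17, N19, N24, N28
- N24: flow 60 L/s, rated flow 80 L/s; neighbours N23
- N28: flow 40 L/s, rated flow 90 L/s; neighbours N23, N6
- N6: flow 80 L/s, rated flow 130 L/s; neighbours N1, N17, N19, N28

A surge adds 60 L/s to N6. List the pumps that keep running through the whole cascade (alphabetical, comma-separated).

Round 1 — N6 at 140 > 130. N6 seizes.
  N6 sheds 140 L/s to N1, N17, N19, N28: 35 each.
    N1: 50+35 = 85 ≤ 120
    N17: 80+35 = 115 > 100
    N19: 140+35 = 175 > 160
    N28: 40+35 = 75 ≤ 90
Round 2 — N17, N19 seize.
  N17 sheds 115 L/s to N23: 115 each.
    N23: 70+115 = 185 > 130
  N19 sheds 175 L/s to N23: 175 each.
    N23: 185+175 = 360 > 130
Round 3 — N23 seizes.
  N23 sheds 360 L/s to N24, N28: 180 each.
    N24: 60+180 = 240 > 80
    N28: 75+180 = 255 > 90
Round 4 — N24, N28 seize.
  N24 sheds 240 L/s: no online neighbours, lost.
  N28 sheds 255 L/s: no online neighbours, lost.
No further seizures.

N1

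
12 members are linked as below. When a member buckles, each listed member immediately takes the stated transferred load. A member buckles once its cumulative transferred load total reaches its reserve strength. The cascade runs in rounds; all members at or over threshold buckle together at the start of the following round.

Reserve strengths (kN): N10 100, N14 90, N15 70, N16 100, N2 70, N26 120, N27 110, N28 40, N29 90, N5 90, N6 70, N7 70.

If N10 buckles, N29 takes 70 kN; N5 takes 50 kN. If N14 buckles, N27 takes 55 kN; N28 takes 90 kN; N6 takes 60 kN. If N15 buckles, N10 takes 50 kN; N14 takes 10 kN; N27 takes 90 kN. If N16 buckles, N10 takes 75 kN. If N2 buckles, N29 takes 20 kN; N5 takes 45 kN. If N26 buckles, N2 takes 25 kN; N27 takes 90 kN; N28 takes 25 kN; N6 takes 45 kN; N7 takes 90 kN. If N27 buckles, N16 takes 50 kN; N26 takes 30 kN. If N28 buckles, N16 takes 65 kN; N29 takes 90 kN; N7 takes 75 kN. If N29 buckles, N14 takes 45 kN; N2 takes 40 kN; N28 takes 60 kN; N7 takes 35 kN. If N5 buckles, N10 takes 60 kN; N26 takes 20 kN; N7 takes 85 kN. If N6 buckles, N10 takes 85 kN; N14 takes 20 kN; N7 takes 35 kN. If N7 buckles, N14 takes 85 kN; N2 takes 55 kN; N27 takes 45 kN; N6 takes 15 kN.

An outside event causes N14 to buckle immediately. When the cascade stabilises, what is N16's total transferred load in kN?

Round 1 — N14 buckles (initial).
  N27: +55 → 55 < 110
  N28: +90 → 90 ≥ 40
  N6: +60 → 60 < 70
Round 2 — N28 buckles.
  N16: +65 → 65 < 100
  N29: +90 → 90 ≥ 90
  N7: +75 → 75 ≥ 70
Round 3 — N29, N7 buckle.
  N2: +40+55 → 95 ≥ 70
  N27: +45 → 100 < 110
  N6: +15 → 75 ≥ 70
Round 4 — N2, N6 buckle.
  N10: +85 → 85 < 100
  N5: +45 → 45 < 90
No further bucklings.

65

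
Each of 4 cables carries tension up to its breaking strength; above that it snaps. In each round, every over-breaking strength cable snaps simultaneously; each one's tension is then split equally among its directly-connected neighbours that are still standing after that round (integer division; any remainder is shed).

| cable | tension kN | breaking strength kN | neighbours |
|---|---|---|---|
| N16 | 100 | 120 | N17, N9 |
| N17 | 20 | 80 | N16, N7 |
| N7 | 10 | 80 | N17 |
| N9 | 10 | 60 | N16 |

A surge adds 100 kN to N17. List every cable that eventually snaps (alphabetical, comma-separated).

N16, N17, N9

Round 1 — N17 at 120 > 80. N17 snaps.
  N17 sheds 120 kN to N16, N7: 60 each.
    N16: 100+60 = 160 > 120
    N7: 10+60 = 70 ≤ 80
Round 2 — N16 snaps.
  N16 sheds 160 kN to N9: 160 each.
    N9: 10+160 = 170 > 60
Round 3 — N9 snaps.
  N9 sheds 170 kN: no online neighbours, lost.
No further breaks.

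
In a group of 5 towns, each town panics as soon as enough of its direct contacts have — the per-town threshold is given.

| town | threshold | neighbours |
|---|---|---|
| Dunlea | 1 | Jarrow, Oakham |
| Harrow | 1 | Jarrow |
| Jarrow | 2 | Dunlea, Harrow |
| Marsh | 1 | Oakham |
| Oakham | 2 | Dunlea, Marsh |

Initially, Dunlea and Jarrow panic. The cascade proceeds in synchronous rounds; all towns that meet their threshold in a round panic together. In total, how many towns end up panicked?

3

Round 1 — Dunlea, Jarrow panic (initial).
Round 2 — checking thresholds:
  Harrow: 1 of 1 neighbours ≥ 1, panics.
  Oakham: 1 of 2 neighbours < 2, below threshold.
Round 3 — no new panics; cascade stops.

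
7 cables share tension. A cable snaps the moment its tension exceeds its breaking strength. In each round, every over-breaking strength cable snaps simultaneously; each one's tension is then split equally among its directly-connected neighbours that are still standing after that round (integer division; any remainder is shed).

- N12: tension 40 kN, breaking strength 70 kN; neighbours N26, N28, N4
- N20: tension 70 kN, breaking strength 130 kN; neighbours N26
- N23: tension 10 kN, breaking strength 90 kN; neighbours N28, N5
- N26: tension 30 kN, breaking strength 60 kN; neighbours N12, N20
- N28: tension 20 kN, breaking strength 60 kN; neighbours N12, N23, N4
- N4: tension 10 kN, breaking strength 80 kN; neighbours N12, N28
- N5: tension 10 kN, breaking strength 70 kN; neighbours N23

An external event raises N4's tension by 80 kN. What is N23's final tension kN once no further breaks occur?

Round 1 — N4 at 90 > 80. N4 snaps.
  N4 sheds 90 kN to N12, N28: 45 each.
    N12: 40+45 = 85 > 70
    N28: 20+45 = 65 > 60
Round 2 — N12, N28 snap.
  N12 sheds 85 kN to N26: 85 each.
    N26: 30+85 = 115 > 60
  N28 sheds 65 kN to N23: 65 each.
    N23: 10+65 = 75 ≤ 90
Round 3 — N26 snaps.
  N26 sheds 115 kN to N20: 115 each.
    N20: 70+115 = 185 > 130
Round 4 — N20 snaps.
  N20 sheds 185 kN: no online neighbours, lost.
No further breaks.

75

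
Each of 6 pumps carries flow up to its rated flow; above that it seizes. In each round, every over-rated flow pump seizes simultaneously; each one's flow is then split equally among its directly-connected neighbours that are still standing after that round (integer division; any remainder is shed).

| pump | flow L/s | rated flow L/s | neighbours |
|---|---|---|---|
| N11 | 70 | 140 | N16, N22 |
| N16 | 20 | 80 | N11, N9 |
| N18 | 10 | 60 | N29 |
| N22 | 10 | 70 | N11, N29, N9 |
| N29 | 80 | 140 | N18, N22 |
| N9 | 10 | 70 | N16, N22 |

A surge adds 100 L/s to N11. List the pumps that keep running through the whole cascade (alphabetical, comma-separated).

Round 1 — N11 at 170 > 140. N11 seizes.
  N11 sheds 170 L/s to N16, N22: 85 each.
    N16: 20+85 = 105 > 80
    N22: 10+85 = 95 > 70
Round 2 — N16, N22 seize.
  N16 sheds 105 L/s to N9: 105 each.
    N9: 10+105 = 115 > 70
  N22 sheds 95 L/s to N29, N9: 47 each (1 lost).
    N29: 80+47 = 127 ≤ 140
    N9: 115+47 = 162 > 70
Round 3 — N9 seizes.
  N9 sheds 162 L/s: no online neighbours, lost.
No further seizures.

N18, N29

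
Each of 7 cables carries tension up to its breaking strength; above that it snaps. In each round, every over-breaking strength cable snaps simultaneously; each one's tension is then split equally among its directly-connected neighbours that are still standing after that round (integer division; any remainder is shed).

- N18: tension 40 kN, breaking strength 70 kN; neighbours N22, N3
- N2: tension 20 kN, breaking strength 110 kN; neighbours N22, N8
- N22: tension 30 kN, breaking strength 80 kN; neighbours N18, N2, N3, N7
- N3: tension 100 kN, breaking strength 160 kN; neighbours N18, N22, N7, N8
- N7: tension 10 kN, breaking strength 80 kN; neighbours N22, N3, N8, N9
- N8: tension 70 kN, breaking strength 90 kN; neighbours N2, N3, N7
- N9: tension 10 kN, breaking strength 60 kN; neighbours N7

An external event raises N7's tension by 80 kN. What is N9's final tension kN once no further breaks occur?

32

Round 1 — N7 at 90 > 80. N7 snaps.
  N7 sheds 90 kN to N22, N3, N8, N9: 22 each (2 lost).
    N22: 30+22 = 52 ≤ 80
    N3: 100+22 = 122 ≤ 160
    N8: 70+22 = 92 > 90
    N9: 10+22 = 32 ≤ 60
Round 2 — N8 snaps.
  N8 sheds 92 kN to N2, N3: 46 each.
    N2: 20+46 = 66 ≤ 110
    N3: 122+46 = 168 > 160
Round 3 — N3 snaps.
  N3 sheds 168 kN to N18, N22: 84 each.
    N18: 40+84 = 124 > 70
    N22: 52+84 = 136 > 80
Round 4 — N18, N22 snap.
  N18 sheds 124 kN: no online neighbours, lost.
  N22 sheds 136 kN to N2: 136 each.
    N2: 66+136 = 202 > 110
Round 5 — N2 snaps.
  N2 sheds 202 kN: no online neighbours, lost.
No further breaks.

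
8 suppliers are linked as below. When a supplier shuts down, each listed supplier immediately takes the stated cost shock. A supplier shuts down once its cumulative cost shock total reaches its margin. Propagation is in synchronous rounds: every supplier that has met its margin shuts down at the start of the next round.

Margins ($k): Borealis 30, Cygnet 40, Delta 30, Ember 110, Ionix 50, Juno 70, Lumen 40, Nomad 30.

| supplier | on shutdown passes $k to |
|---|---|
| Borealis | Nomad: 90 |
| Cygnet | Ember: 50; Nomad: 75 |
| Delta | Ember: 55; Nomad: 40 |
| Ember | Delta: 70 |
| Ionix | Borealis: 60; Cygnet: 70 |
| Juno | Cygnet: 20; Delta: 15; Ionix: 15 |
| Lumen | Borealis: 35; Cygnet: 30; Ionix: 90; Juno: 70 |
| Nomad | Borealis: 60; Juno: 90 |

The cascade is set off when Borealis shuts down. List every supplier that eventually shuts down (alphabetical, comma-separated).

Borealis, Juno, Nomad

Round 1 — Borealis shuts down (initial).
  Nomad: +90 → 90 ≥ 30
Round 2 — Nomad shuts down.
  Juno: +90 → 90 ≥ 70
Round 3 — Juno shuts down.
  Cygnet: +20 → 20 < 40
  Delta: +15 → 15 < 30
  Ionix: +15 → 15 < 50
No further shutdowns.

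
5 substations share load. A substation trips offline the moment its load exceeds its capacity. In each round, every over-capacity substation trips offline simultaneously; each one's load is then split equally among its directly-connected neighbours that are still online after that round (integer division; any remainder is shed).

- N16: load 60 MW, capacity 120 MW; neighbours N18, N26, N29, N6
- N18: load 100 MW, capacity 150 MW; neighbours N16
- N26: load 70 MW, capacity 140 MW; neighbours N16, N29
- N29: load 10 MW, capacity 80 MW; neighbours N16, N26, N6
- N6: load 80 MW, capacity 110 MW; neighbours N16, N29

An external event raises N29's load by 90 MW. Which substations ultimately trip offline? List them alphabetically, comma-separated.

Round 1 — N29 at 100 > 80. N29 trips offline.
  N29 sheds 100 MW to N16, N26, N6: 33 each (1 lost).
    N16: 60+33 = 93 ≤ 120
    N26: 70+33 = 103 ≤ 140
    N6: 80+33 = 113 > 110
Round 2 — N6 trips offline.
  N6 sheds 113 MW to N16: 113 each.
    N16: 93+113 = 206 > 120
Round 3 — N16 trips offline.
  N16 sheds 206 MW to N18, N26: 103 each.
    N18: 100+103 = 203 > 150
    N26: 103+103 = 206 > 140
Round 4 — N18, N26 trip offline.
  N18 sheds 203 MW: no online neighbours, lost.
  N26 sheds 206 MW: no online neighbours, lost.
No further trips.

N16, N18, N26, N29, N6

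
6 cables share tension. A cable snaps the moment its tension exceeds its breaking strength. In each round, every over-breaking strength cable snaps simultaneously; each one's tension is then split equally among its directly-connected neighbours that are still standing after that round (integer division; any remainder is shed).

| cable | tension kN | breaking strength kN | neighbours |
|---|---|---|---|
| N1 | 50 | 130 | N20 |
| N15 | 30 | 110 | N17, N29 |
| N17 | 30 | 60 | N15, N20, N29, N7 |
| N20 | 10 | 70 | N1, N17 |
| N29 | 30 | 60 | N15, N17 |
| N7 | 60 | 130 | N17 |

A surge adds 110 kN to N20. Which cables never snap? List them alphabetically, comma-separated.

Round 1 — N20 at 120 > 70. N20 snaps.
  N20 sheds 120 kN to N1, N17: 60 each.
    N1: 50+60 = 110 ≤ 130
    N17: 30+60 = 90 > 60
Round 2 — N17 snaps.
  N17 sheds 90 kN to N15, N29, N7: 30 each.
    N15: 30+30 = 60 ≤ 110
    N29: 30+30 = 60 ≤ 60
    N7: 60+30 = 90 ≤ 130
No further breaks.

N1, N15, N29, N7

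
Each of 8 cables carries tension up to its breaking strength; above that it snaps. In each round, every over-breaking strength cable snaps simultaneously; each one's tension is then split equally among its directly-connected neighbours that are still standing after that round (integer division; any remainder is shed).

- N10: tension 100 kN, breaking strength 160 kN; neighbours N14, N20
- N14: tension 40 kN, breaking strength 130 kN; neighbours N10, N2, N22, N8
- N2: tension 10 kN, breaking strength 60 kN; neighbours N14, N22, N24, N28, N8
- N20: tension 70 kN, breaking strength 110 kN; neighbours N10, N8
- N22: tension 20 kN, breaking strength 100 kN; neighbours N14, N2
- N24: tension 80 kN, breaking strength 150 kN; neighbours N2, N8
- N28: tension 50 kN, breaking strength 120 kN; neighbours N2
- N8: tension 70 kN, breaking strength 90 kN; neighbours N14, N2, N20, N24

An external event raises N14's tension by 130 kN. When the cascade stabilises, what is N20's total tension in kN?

107

Round 1 — N14 at 170 > 130. N14 snaps.
  N14 sheds 170 kN to N10, N2, N22, N8: 42 each (2 lost).
    N10: 100+42 = 142 ≤ 160
    N2: 10+42 = 52 ≤ 60
    N22: 20+42 = 62 ≤ 100
    N8: 70+42 = 112 > 90
Round 2 — N8 snaps.
  N8 sheds 112 kN to N2, N20, N24: 37 each (1 lost).
    N2: 52+37 = 89 > 60
    N20: 70+37 = 107 ≤ 110
    N24: 80+37 = 117 ≤ 150
Round 3 — N2 snaps.
  N2 sheds 89 kN to N22, N24, N28: 29 each (2 lost).
    N22: 62+29 = 91 ≤ 100
    N24: 117+29 = 146 ≤ 150
    N28: 50+29 = 79 ≤ 120
No further breaks.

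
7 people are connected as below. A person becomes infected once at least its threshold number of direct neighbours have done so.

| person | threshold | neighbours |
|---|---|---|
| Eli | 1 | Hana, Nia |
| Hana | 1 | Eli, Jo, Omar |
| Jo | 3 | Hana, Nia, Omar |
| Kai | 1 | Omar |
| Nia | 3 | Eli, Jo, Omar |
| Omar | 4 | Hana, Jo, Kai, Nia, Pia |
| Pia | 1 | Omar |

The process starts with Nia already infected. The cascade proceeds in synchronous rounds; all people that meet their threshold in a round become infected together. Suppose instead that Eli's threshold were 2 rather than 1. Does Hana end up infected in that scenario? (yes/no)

With Eli's threshold at 2:
Round 1 — Nia becomes infected (initial).
Round 2 — no new infections; cascade stops.

no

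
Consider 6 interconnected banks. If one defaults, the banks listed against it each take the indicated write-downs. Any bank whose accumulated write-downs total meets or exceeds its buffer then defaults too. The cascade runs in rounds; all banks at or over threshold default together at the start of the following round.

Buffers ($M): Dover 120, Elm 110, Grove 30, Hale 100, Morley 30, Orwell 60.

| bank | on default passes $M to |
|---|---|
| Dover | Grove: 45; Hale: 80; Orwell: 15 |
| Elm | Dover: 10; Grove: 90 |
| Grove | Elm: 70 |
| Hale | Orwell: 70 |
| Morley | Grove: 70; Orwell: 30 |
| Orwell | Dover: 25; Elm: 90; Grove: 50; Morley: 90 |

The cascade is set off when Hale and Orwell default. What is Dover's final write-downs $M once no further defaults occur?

Round 1 — Hale, Orwell default (initial).
  Dover: +25 → 25 < 120
  Elm: +90 → 90 < 110
  Grove: +50 → 50 ≥ 30
  Morley: +90 → 90 ≥ 30
Round 2 — Grove, Morley default.
  Elm: +70 → 160 ≥ 110
Round 3 — Elm defaults.
  Dover: +10 → 35 < 120
No further defaults.

35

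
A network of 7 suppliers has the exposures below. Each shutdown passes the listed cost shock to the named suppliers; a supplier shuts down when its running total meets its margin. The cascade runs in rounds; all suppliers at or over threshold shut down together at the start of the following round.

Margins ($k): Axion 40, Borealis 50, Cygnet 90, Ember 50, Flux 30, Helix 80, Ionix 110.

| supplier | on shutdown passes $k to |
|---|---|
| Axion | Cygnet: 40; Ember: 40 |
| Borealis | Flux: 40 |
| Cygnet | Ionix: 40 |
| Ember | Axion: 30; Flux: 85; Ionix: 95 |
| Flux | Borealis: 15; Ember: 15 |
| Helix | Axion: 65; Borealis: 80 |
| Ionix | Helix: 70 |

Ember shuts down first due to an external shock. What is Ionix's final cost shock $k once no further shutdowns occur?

Round 1 — Ember shuts down (initial).
  Axion: +30 → 30 < 40
  Flux: +85 → 85 ≥ 30
  Ionix: +95 → 95 < 110
Round 2 — Flux shuts down.
  Borealis: +15 → 15 < 50
No further shutdowns.

95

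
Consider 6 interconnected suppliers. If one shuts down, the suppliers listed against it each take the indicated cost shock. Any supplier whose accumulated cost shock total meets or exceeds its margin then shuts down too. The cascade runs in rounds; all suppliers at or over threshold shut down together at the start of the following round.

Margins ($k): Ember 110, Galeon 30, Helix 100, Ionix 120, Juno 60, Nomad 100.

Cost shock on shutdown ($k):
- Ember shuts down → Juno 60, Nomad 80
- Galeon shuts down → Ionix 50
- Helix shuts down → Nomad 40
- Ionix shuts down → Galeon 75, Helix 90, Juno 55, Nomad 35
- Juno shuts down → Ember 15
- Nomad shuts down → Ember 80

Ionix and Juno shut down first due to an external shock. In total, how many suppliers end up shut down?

Round 1 — Ionix, Juno shut down (initial).
  Ember: +15 → 15 < 110
  Galeon: +75 → 75 ≥ 30
  Helix: +90 → 90 < 100
  Nomad: +35 → 35 < 100
Round 2 — Galeon shuts down.
No further shutdowns.

3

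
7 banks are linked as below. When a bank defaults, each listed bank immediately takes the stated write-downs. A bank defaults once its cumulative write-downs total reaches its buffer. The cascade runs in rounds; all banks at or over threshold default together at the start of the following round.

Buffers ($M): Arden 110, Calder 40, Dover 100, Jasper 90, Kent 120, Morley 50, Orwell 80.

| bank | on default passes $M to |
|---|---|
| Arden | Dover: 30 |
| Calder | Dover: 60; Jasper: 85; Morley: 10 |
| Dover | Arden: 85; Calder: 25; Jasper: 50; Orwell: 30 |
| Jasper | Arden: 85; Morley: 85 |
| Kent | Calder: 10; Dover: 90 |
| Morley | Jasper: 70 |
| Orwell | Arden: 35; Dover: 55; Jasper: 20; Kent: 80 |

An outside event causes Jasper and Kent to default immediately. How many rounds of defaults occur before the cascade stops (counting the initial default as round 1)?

Round 1 — Jasper, Kent default (initial).
  Arden: +85 → 85 < 110
  Calder: +10 → 10 < 40
  Dover: +90 → 90 < 100
  Morley: +85 → 85 ≥ 50
Round 2 — Morley defaults.
No further defaults.

2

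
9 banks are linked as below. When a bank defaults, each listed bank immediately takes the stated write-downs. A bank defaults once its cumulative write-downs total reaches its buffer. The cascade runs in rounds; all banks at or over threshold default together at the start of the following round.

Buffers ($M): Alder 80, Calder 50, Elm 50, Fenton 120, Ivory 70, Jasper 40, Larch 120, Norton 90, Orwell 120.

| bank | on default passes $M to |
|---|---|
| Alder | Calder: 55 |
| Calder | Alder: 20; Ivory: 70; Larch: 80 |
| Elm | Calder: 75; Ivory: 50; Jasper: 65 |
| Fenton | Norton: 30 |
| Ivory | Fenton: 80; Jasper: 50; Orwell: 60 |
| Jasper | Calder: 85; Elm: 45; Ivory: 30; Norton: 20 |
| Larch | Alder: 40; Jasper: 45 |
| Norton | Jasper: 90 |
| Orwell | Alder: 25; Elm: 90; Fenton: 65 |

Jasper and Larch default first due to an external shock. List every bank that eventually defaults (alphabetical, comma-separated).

Round 1 — Jasper, Larch default (initial).
  Alder: +40 → 40 < 80
  Calder: +85 → 85 ≥ 50
  Elm: +45 → 45 < 50
  Ivory: +30 → 30 < 70
  Norton: +20 → 20 < 90
Round 2 — Calder defaults.
  Alder: +20 → 60 < 80
  Ivory: +70 → 100 ≥ 70
Round 3 — Ivory defaults.
  Fenton: +80 → 80 < 120
  Orwell: +60 → 60 < 120
No further defaults.

Calder, Ivory, Jasper, Larch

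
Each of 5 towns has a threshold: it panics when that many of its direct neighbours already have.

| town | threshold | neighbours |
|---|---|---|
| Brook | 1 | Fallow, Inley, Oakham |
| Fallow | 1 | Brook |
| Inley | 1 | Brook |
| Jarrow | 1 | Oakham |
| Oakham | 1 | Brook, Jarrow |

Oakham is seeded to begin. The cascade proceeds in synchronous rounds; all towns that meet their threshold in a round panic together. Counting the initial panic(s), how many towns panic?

5

Round 1 — Oakham panics (initial).
Round 2 — checking thresholds:
  Brook: 1 of 3 neighbours ≥ 1, panics.
  Jarrow: 1 of 1 neighbours ≥ 1, panics.
Round 3 — checking thresholds:
  Fallow: 1 of 1 neighbours ≥ 1, panics.
  Inley: 1 of 1 neighbours ≥ 1, panics.
Round 4 — no new panics; cascade stops.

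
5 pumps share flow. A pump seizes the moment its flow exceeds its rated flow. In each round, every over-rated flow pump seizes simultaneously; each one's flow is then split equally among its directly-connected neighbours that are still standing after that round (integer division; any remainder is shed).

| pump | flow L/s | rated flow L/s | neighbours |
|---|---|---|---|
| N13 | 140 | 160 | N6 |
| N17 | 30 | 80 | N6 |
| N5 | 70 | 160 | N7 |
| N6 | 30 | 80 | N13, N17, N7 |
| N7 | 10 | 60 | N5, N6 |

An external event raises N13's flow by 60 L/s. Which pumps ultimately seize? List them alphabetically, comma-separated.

N13, N17, N5, N6, N7

Round 1 — N13 at 200 > 160. N13 seizes.
  N13 sheds 200 L/s to N6: 200 each.
    N6: 30+200 = 230 > 80
Round 2 — N6 seizes.
  N6 sheds 230 L/s to N17, N7: 115 each.
    N17: 30+115 = 145 > 80
    N7: 10+115 = 125 > 60
Round 3 — N17, N7 seize.
  N17 sheds 145 L/s: no online neighbours, lost.
  N7 sheds 125 L/s to N5: 125 each.
    N5: 70+125 = 195 > 160
Round 4 — N5 seizes.
  N5 sheds 195 L/s: no online neighbours, lost.
No further seizures.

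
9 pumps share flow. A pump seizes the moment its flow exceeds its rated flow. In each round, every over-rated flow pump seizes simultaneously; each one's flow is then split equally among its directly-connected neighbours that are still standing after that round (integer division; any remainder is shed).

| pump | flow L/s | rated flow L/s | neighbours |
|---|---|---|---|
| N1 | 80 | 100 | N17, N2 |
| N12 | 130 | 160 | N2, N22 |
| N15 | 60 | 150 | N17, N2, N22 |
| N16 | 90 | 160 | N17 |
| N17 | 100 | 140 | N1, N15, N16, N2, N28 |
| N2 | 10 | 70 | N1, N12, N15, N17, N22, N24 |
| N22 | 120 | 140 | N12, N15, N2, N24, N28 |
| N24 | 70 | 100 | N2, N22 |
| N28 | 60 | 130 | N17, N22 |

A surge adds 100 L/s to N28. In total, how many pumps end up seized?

8

Round 1 — N28 at 160 > 130. N28 seizes.
  N28 sheds 160 L/s to N17, N22: 80 each.
    N17: 100+80 = 180 > 140
    N22: 120+80 = 200 > 140
Round 2 — N17, N22 seize.
  N17 sheds 180 L/s to N1, N15, N16, N2: 45 each.
    N1: 80+45 = 125 > 100
    N15: 60+45 = 105 ≤ 150
    N16: 90+45 = 135 ≤ 160
    N2: 10+45 = 55 ≤ 70
  N22 sheds 200 L/s to N12, N15, N2, N24: 50 each.
    N12: 130+50 = 180 > 160
    N15: 105+50 = 155 > 150
    N2: 55+50 = 105 > 70
    N24: 70+50 = 120 > 100
Round 3 — N1, N12, N15, N2, N24 seize.
  N1 sheds 125 L/s: no online neighbours, lost.
  N12 sheds 180 L/s: no online neighbours, lost.
  N15 sheds 155 L/s: no online neighbours, lost.
  N2 sheds 105 L/s: no online neighbours, lost.
  N24 sheds 120 L/s: no online neighbours, lost.
No further seizures.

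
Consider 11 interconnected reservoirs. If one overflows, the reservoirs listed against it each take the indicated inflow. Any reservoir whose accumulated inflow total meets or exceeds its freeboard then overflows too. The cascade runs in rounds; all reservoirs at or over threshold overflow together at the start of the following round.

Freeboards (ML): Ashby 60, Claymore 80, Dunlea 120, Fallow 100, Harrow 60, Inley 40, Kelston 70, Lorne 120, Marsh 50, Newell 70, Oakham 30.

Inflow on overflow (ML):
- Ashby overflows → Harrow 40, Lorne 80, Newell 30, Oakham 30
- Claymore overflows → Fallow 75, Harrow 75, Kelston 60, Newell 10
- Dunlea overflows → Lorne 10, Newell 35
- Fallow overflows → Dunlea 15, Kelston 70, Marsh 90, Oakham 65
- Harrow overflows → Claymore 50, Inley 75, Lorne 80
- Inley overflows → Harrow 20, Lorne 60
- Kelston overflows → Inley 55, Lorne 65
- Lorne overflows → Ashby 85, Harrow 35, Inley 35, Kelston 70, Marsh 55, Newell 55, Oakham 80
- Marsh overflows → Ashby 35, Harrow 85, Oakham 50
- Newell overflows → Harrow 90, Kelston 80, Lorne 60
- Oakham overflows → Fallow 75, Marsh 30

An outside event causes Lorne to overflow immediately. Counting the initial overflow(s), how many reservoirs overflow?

8

Round 1 — Lorne overflows (initial).
  Ashby: +85 → 85 ≥ 60
  Harrow: +35 → 35 < 60
  Inley: +35 → 35 < 40
  Kelston: +70 → 70 ≥ 70
  Marsh: +55 → 55 ≥ 50
  Newell: +55 → 55 < 70
  Oakham: +80 → 80 ≥ 30
Round 2 — Ashby, Kelston, Marsh, Oakham overflow.
  Fallow: +75 → 75 < 100
  Harrow: +40+85 → 160 ≥ 60
  Inley: +55 → 90 ≥ 40
  Newell: +30 → 85 ≥ 70
Round 3 — Harrow, Inley, Newell overflow.
  Claymore: +50 → 50 < 80
No further overflows.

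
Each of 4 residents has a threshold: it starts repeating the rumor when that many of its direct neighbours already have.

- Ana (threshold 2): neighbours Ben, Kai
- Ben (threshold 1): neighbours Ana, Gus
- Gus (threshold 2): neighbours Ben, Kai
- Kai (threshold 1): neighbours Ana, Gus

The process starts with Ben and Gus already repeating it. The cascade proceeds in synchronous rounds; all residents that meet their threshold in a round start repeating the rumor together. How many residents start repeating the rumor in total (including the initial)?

Round 1 — Ben, Gus start repeating the rumor (initial).
Round 2 — checking thresholds:
  Ana: 1 of 2 neighbours < 2, holds.
  Kai: 1 of 2 neighbours ≥ 1, starts repeating the rumor.
Round 3 — checking thresholds:
  Ana: 2 of 2 neighbours ≥ 2, starts repeating the rumor.
Round 4 — no new spreads; cascade stops.

4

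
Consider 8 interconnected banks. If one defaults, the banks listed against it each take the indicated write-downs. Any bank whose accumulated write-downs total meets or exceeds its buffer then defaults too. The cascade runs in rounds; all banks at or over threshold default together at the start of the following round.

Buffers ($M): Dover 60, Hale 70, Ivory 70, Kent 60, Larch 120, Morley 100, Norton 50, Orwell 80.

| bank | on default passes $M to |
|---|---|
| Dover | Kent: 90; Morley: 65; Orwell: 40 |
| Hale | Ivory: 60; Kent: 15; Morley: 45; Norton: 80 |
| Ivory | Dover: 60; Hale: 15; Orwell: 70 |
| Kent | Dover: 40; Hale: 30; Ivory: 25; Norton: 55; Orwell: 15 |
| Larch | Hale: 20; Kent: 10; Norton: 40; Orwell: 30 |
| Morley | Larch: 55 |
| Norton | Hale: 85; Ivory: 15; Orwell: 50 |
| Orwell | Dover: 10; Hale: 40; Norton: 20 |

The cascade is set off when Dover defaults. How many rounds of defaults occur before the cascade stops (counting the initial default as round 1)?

Round 1 — Dover defaults (initial).
  Kent: +90 → 90 ≥ 60
  Morley: +65 → 65 < 100
  Orwell: +40 → 40 < 80
Round 2 — Kent defaults.
  Hale: +30 → 30 < 70
  Ivory: +25 → 25 < 70
  Norton: +55 → 55 ≥ 50
  Orwell: +15 → 55 < 80
Round 3 — Norton defaults.
  Hale: +85 → 115 ≥ 70
  Ivory: +15 → 40 < 70
  Orwell: +50 → 105 ≥ 80
Round 4 — Hale, Orwell default.
  Ivory: +60 → 100 ≥ 70
  Morley: +45 → 110 ≥ 100
Round 5 — Ivory, Morley default.
  Larch: +55 → 55 < 120
No further defaults.

5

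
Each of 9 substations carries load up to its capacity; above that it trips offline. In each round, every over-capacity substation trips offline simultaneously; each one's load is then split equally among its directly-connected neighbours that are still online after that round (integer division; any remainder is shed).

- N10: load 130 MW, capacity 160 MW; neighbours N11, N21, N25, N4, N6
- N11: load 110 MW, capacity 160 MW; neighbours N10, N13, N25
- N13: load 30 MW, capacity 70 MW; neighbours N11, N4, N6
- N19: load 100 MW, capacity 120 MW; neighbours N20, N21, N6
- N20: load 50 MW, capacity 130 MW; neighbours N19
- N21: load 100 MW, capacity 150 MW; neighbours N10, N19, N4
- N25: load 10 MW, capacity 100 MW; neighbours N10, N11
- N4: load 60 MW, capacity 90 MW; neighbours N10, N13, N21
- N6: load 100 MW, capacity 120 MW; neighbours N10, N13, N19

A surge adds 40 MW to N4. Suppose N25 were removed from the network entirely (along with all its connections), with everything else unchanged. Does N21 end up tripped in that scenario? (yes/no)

With N25 removed:
Round 1 — N4 at 100 > 90. N4 trips offline.
  N4 sheds 100 MW to N10, N13, N21: 33 each (1 lost).
    N10: 130+33 = 163 > 160
    N13: 30+33 = 63 ≤ 70
    N21: 100+33 = 133 ≤ 150
Round 2 — N10 trips offline.
  N10 sheds 163 MW to N11, N21, N6: 54 each (1 lost).
    N11: 110+54 = 164 > 160
    N21: 133+54 = 187 > 150
    N6: 100+54 = 154 > 120
Round 3 — N11, N21, N6 trip offline.
  N11 sheds 164 MW to N13: 164 each.
    N13: 63+164 = 227 > 70
  N21 sheds 187 MW to N19: 187 each.
    N19: 100+187 = 287 > 120
  N6 sheds 154 MW to N13, N19: 77 each.
    N13: 227+77 = 304 > 70
    N19: 287+77 = 364 > 120
Round 4 — N13, N19 trip offline.
  N13 sheds 304 MW: no online neighbours, lost.
  N19 sheds 364 MW to N20: 364 each.
    N20: 50+364 = 414 > 130
Round 5 — N20 trips offline.
  N20 sheds 414 MW: no online neighbours, lost.
No further trips.

yes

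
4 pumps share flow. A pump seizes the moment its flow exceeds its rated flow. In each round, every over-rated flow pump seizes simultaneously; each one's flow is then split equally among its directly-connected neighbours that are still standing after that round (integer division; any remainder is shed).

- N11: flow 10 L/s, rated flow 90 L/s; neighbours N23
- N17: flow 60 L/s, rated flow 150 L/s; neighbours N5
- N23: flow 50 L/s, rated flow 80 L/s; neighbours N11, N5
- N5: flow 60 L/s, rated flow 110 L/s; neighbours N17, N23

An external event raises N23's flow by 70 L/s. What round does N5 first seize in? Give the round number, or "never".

2

Round 1 — N23 at 120 > 80. N23 seizes.
  N23 sheds 120 L/s to N11, N5: 60 each.
    N11: 10+60 = 70 ≤ 90
    N5: 60+60 = 120 > 110
Round 2 — N5 seizes.
  N5 sheds 120 L/s to N17: 120 each.
    N17: 60+120 = 180 > 150
Round 3 — N17 seizes.
  N17 sheds 180 L/s: no online neighbours, lost.
No further seizures.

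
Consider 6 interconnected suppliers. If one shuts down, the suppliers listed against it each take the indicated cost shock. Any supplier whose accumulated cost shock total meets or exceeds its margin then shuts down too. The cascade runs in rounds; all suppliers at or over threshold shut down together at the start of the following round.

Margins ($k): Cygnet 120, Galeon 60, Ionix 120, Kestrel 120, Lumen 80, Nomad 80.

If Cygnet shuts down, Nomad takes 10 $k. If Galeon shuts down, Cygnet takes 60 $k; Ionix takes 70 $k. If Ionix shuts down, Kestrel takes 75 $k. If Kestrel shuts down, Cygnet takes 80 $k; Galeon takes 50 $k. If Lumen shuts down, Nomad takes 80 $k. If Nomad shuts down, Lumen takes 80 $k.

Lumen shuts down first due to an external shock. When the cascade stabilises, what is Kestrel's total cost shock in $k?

0

Round 1 — Lumen shuts down (initial).
  Nomad: +80 → 80 ≥ 80
Round 2 — Nomad shuts down.
No further shutdowns.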